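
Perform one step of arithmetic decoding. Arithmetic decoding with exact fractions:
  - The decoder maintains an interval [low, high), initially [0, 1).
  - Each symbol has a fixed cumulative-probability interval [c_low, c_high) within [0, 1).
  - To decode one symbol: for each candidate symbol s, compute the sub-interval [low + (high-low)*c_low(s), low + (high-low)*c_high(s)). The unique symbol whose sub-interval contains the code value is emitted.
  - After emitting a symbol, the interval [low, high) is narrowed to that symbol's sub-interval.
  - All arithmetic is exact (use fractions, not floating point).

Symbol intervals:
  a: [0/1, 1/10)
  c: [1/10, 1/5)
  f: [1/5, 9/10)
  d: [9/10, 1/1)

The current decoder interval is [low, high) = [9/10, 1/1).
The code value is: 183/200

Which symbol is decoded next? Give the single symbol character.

Interval width = high − low = 1/1 − 9/10 = 1/10
Scaled code = (code − low) / width = (183/200 − 9/10) / 1/10 = 3/20
  a: [0/1, 1/10) 
  c: [1/10, 1/5) ← scaled code falls here ✓
  f: [1/5, 9/10) 
  d: [9/10, 1/1) 

Answer: c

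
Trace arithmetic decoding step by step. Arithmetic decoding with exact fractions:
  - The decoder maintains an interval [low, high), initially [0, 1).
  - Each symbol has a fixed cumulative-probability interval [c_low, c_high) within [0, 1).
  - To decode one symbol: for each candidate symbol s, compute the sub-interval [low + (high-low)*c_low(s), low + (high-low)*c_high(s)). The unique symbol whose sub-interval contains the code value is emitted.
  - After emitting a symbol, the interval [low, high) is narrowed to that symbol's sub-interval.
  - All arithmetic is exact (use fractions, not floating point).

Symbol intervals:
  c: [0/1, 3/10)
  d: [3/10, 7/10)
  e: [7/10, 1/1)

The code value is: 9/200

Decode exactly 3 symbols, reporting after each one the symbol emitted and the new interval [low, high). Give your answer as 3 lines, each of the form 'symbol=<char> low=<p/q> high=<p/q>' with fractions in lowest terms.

Step 1: interval [0/1, 1/1), width = 1/1 - 0/1 = 1/1
  'c': [0/1 + 1/1*0/1, 0/1 + 1/1*3/10) = [0/1, 3/10) <- contains code 9/200
  'd': [0/1 + 1/1*3/10, 0/1 + 1/1*7/10) = [3/10, 7/10)
  'e': [0/1 + 1/1*7/10, 0/1 + 1/1*1/1) = [7/10, 1/1)
  emit 'c', narrow to [0/1, 3/10)
Step 2: interval [0/1, 3/10), width = 3/10 - 0/1 = 3/10
  'c': [0/1 + 3/10*0/1, 0/1 + 3/10*3/10) = [0/1, 9/100) <- contains code 9/200
  'd': [0/1 + 3/10*3/10, 0/1 + 3/10*7/10) = [9/100, 21/100)
  'e': [0/1 + 3/10*7/10, 0/1 + 3/10*1/1) = [21/100, 3/10)
  emit 'c', narrow to [0/1, 9/100)
Step 3: interval [0/1, 9/100), width = 9/100 - 0/1 = 9/100
  'c': [0/1 + 9/100*0/1, 0/1 + 9/100*3/10) = [0/1, 27/1000)
  'd': [0/1 + 9/100*3/10, 0/1 + 9/100*7/10) = [27/1000, 63/1000) <- contains code 9/200
  'e': [0/1 + 9/100*7/10, 0/1 + 9/100*1/1) = [63/1000, 9/100)
  emit 'd', narrow to [27/1000, 63/1000)

Answer: symbol=c low=0/1 high=3/10
symbol=c low=0/1 high=9/100
symbol=d low=27/1000 high=63/1000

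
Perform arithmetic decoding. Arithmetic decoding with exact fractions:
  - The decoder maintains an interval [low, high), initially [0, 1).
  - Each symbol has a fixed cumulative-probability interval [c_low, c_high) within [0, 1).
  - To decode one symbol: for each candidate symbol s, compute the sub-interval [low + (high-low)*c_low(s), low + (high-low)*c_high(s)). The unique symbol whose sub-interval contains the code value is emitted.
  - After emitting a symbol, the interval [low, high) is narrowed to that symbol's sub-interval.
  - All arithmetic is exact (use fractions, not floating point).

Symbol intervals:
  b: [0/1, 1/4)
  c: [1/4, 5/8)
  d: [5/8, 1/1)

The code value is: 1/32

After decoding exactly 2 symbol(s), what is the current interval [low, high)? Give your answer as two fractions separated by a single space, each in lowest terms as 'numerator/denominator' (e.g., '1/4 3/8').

Step 1: interval [0/1, 1/1), width = 1/1 - 0/1 = 1/1
  'b': [0/1 + 1/1*0/1, 0/1 + 1/1*1/4) = [0/1, 1/4) <- contains code 1/32
  'c': [0/1 + 1/1*1/4, 0/1 + 1/1*5/8) = [1/4, 5/8)
  'd': [0/1 + 1/1*5/8, 0/1 + 1/1*1/1) = [5/8, 1/1)
  emit 'b', narrow to [0/1, 1/4)
Step 2: interval [0/1, 1/4), width = 1/4 - 0/1 = 1/4
  'b': [0/1 + 1/4*0/1, 0/1 + 1/4*1/4) = [0/1, 1/16) <- contains code 1/32
  'c': [0/1 + 1/4*1/4, 0/1 + 1/4*5/8) = [1/16, 5/32)
  'd': [0/1 + 1/4*5/8, 0/1 + 1/4*1/1) = [5/32, 1/4)
  emit 'b', narrow to [0/1, 1/16)

Answer: 0/1 1/16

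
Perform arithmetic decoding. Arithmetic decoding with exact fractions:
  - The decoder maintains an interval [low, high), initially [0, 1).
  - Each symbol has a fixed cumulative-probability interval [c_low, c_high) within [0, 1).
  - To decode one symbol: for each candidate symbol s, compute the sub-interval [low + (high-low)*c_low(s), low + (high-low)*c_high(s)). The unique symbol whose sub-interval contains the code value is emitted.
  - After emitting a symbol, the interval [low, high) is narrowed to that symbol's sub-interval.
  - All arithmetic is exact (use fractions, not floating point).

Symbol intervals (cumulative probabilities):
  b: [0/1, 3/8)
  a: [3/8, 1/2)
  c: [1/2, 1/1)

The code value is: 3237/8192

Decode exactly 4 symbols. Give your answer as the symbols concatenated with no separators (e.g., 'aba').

Step 1: interval [0/1, 1/1), width = 1/1 - 0/1 = 1/1
  'b': [0/1 + 1/1*0/1, 0/1 + 1/1*3/8) = [0/1, 3/8)
  'a': [0/1 + 1/1*3/8, 0/1 + 1/1*1/2) = [3/8, 1/2) <- contains code 3237/8192
  'c': [0/1 + 1/1*1/2, 0/1 + 1/1*1/1) = [1/2, 1/1)
  emit 'a', narrow to [3/8, 1/2)
Step 2: interval [3/8, 1/2), width = 1/2 - 3/8 = 1/8
  'b': [3/8 + 1/8*0/1, 3/8 + 1/8*3/8) = [3/8, 27/64) <- contains code 3237/8192
  'a': [3/8 + 1/8*3/8, 3/8 + 1/8*1/2) = [27/64, 7/16)
  'c': [3/8 + 1/8*1/2, 3/8 + 1/8*1/1) = [7/16, 1/2)
  emit 'b', narrow to [3/8, 27/64)
Step 3: interval [3/8, 27/64), width = 27/64 - 3/8 = 3/64
  'b': [3/8 + 3/64*0/1, 3/8 + 3/64*3/8) = [3/8, 201/512)
  'a': [3/8 + 3/64*3/8, 3/8 + 3/64*1/2) = [201/512, 51/128) <- contains code 3237/8192
  'c': [3/8 + 3/64*1/2, 3/8 + 3/64*1/1) = [51/128, 27/64)
  emit 'a', narrow to [201/512, 51/128)
Step 4: interval [201/512, 51/128), width = 51/128 - 201/512 = 3/512
  'b': [201/512 + 3/512*0/1, 201/512 + 3/512*3/8) = [201/512, 1617/4096)
  'a': [201/512 + 3/512*3/8, 201/512 + 3/512*1/2) = [1617/4096, 405/1024) <- contains code 3237/8192
  'c': [201/512 + 3/512*1/2, 201/512 + 3/512*1/1) = [405/1024, 51/128)
  emit 'a', narrow to [1617/4096, 405/1024)

Answer: abaa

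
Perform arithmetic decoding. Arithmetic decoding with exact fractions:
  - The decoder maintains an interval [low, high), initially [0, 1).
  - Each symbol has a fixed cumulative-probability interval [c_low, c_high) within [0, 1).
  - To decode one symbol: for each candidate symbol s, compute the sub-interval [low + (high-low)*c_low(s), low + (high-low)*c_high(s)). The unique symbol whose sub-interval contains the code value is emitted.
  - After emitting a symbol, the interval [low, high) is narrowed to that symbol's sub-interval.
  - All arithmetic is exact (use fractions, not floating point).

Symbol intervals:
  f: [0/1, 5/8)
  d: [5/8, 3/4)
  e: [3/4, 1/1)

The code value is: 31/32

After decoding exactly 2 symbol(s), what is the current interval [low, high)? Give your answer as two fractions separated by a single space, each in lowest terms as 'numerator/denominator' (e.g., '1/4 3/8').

Answer: 15/16 1/1

Derivation:
Step 1: interval [0/1, 1/1), width = 1/1 - 0/1 = 1/1
  'f': [0/1 + 1/1*0/1, 0/1 + 1/1*5/8) = [0/1, 5/8)
  'd': [0/1 + 1/1*5/8, 0/1 + 1/1*3/4) = [5/8, 3/4)
  'e': [0/1 + 1/1*3/4, 0/1 + 1/1*1/1) = [3/4, 1/1) <- contains code 31/32
  emit 'e', narrow to [3/4, 1/1)
Step 2: interval [3/4, 1/1), width = 1/1 - 3/4 = 1/4
  'f': [3/4 + 1/4*0/1, 3/4 + 1/4*5/8) = [3/4, 29/32)
  'd': [3/4 + 1/4*5/8, 3/4 + 1/4*3/4) = [29/32, 15/16)
  'e': [3/4 + 1/4*3/4, 3/4 + 1/4*1/1) = [15/16, 1/1) <- contains code 31/32
  emit 'e', narrow to [15/16, 1/1)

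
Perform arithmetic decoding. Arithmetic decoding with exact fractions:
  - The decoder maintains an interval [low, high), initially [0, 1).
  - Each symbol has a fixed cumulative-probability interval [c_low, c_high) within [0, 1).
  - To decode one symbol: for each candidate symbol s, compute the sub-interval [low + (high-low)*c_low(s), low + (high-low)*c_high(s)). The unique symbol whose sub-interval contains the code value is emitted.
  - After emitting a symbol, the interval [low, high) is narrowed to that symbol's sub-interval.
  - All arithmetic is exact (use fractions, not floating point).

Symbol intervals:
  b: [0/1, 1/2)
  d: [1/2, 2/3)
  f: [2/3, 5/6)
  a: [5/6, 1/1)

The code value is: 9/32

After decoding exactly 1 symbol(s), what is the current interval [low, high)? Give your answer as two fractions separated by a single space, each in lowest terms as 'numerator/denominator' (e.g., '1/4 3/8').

Answer: 0/1 1/2

Derivation:
Step 1: interval [0/1, 1/1), width = 1/1 - 0/1 = 1/1
  'b': [0/1 + 1/1*0/1, 0/1 + 1/1*1/2) = [0/1, 1/2) <- contains code 9/32
  'd': [0/1 + 1/1*1/2, 0/1 + 1/1*2/3) = [1/2, 2/3)
  'f': [0/1 + 1/1*2/3, 0/1 + 1/1*5/6) = [2/3, 5/6)
  'a': [0/1 + 1/1*5/6, 0/1 + 1/1*1/1) = [5/6, 1/1)
  emit 'b', narrow to [0/1, 1/2)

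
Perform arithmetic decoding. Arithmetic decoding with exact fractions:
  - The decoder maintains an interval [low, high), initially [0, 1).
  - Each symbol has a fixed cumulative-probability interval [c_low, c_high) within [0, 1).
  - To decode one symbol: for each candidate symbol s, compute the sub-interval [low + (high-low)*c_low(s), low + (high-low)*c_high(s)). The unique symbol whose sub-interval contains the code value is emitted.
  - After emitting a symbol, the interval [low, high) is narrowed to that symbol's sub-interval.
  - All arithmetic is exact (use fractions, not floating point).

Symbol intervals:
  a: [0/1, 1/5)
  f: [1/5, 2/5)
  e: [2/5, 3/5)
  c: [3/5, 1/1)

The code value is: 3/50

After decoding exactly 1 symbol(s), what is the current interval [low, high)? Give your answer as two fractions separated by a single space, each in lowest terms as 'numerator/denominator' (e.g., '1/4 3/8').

Answer: 0/1 1/5

Derivation:
Step 1: interval [0/1, 1/1), width = 1/1 - 0/1 = 1/1
  'a': [0/1 + 1/1*0/1, 0/1 + 1/1*1/5) = [0/1, 1/5) <- contains code 3/50
  'f': [0/1 + 1/1*1/5, 0/1 + 1/1*2/5) = [1/5, 2/5)
  'e': [0/1 + 1/1*2/5, 0/1 + 1/1*3/5) = [2/5, 3/5)
  'c': [0/1 + 1/1*3/5, 0/1 + 1/1*1/1) = [3/5, 1/1)
  emit 'a', narrow to [0/1, 1/5)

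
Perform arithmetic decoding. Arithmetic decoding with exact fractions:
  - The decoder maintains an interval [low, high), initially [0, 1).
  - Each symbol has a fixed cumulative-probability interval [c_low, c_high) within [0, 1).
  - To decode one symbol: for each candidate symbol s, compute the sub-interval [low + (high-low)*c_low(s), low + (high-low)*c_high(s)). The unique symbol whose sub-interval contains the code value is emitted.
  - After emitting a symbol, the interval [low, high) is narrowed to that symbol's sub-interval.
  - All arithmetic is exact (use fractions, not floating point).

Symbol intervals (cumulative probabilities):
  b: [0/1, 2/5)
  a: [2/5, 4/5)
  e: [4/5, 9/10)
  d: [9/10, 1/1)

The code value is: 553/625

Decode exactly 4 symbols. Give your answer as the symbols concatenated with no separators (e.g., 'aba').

Step 1: interval [0/1, 1/1), width = 1/1 - 0/1 = 1/1
  'b': [0/1 + 1/1*0/1, 0/1 + 1/1*2/5) = [0/1, 2/5)
  'a': [0/1 + 1/1*2/5, 0/1 + 1/1*4/5) = [2/5, 4/5)
  'e': [0/1 + 1/1*4/5, 0/1 + 1/1*9/10) = [4/5, 9/10) <- contains code 553/625
  'd': [0/1 + 1/1*9/10, 0/1 + 1/1*1/1) = [9/10, 1/1)
  emit 'e', narrow to [4/5, 9/10)
Step 2: interval [4/5, 9/10), width = 9/10 - 4/5 = 1/10
  'b': [4/5 + 1/10*0/1, 4/5 + 1/10*2/5) = [4/5, 21/25)
  'a': [4/5 + 1/10*2/5, 4/5 + 1/10*4/5) = [21/25, 22/25)
  'e': [4/5 + 1/10*4/5, 4/5 + 1/10*9/10) = [22/25, 89/100) <- contains code 553/625
  'd': [4/5 + 1/10*9/10, 4/5 + 1/10*1/1) = [89/100, 9/10)
  emit 'e', narrow to [22/25, 89/100)
Step 3: interval [22/25, 89/100), width = 89/100 - 22/25 = 1/100
  'b': [22/25 + 1/100*0/1, 22/25 + 1/100*2/5) = [22/25, 221/250)
  'a': [22/25 + 1/100*2/5, 22/25 + 1/100*4/5) = [221/250, 111/125) <- contains code 553/625
  'e': [22/25 + 1/100*4/5, 22/25 + 1/100*9/10) = [111/125, 889/1000)
  'd': [22/25 + 1/100*9/10, 22/25 + 1/100*1/1) = [889/1000, 89/100)
  emit 'a', narrow to [221/250, 111/125)
Step 4: interval [221/250, 111/125), width = 111/125 - 221/250 = 1/250
  'b': [221/250 + 1/250*0/1, 221/250 + 1/250*2/5) = [221/250, 1107/1250) <- contains code 553/625
  'a': [221/250 + 1/250*2/5, 221/250 + 1/250*4/5) = [1107/1250, 1109/1250)
  'e': [221/250 + 1/250*4/5, 221/250 + 1/250*9/10) = [1109/1250, 2219/2500)
  'd': [221/250 + 1/250*9/10, 221/250 + 1/250*1/1) = [2219/2500, 111/125)
  emit 'b', narrow to [221/250, 1107/1250)

Answer: eeab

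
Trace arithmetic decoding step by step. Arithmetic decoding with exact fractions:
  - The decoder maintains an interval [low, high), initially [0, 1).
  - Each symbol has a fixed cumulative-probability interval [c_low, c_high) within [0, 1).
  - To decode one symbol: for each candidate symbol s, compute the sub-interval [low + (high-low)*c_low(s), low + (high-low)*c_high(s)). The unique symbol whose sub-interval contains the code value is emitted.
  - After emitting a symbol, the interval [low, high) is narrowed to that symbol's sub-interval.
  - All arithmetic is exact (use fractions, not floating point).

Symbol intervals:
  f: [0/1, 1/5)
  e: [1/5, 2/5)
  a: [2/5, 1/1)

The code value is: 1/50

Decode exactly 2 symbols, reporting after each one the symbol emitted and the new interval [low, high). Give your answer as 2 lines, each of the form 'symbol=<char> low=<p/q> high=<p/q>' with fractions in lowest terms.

Step 1: interval [0/1, 1/1), width = 1/1 - 0/1 = 1/1
  'f': [0/1 + 1/1*0/1, 0/1 + 1/1*1/5) = [0/1, 1/5) <- contains code 1/50
  'e': [0/1 + 1/1*1/5, 0/1 + 1/1*2/5) = [1/5, 2/5)
  'a': [0/1 + 1/1*2/5, 0/1 + 1/1*1/1) = [2/5, 1/1)
  emit 'f', narrow to [0/1, 1/5)
Step 2: interval [0/1, 1/5), width = 1/5 - 0/1 = 1/5
  'f': [0/1 + 1/5*0/1, 0/1 + 1/5*1/5) = [0/1, 1/25) <- contains code 1/50
  'e': [0/1 + 1/5*1/5, 0/1 + 1/5*2/5) = [1/25, 2/25)
  'a': [0/1 + 1/5*2/5, 0/1 + 1/5*1/1) = [2/25, 1/5)
  emit 'f', narrow to [0/1, 1/25)

Answer: symbol=f low=0/1 high=1/5
symbol=f low=0/1 high=1/25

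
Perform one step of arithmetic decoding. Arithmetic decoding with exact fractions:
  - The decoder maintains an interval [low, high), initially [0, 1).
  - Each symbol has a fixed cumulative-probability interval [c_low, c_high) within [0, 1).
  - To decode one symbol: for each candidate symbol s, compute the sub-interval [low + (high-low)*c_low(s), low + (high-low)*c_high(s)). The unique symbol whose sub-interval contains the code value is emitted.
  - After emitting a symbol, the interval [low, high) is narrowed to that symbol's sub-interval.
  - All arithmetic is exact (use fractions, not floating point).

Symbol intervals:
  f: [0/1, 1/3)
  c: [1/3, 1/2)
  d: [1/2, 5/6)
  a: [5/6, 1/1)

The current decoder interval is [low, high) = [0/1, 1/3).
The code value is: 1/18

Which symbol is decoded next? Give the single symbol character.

Answer: f

Derivation:
Interval width = high − low = 1/3 − 0/1 = 1/3
Scaled code = (code − low) / width = (1/18 − 0/1) / 1/3 = 1/6
  f: [0/1, 1/3) ← scaled code falls here ✓
  c: [1/3, 1/2) 
  d: [1/2, 5/6) 
  a: [5/6, 1/1) 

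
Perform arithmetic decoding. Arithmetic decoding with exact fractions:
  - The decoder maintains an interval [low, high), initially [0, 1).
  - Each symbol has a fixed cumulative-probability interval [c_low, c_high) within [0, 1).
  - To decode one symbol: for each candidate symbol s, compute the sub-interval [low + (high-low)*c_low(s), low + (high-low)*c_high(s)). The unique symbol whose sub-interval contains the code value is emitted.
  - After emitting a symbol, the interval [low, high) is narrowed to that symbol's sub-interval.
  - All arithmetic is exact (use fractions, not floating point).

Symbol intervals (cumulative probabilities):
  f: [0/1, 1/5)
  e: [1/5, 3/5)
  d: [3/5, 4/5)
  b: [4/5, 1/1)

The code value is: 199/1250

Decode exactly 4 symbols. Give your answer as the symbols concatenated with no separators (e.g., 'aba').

Answer: fdbb

Derivation:
Step 1: interval [0/1, 1/1), width = 1/1 - 0/1 = 1/1
  'f': [0/1 + 1/1*0/1, 0/1 + 1/1*1/5) = [0/1, 1/5) <- contains code 199/1250
  'e': [0/1 + 1/1*1/5, 0/1 + 1/1*3/5) = [1/5, 3/5)
  'd': [0/1 + 1/1*3/5, 0/1 + 1/1*4/5) = [3/5, 4/5)
  'b': [0/1 + 1/1*4/5, 0/1 + 1/1*1/1) = [4/5, 1/1)
  emit 'f', narrow to [0/1, 1/5)
Step 2: interval [0/1, 1/5), width = 1/5 - 0/1 = 1/5
  'f': [0/1 + 1/5*0/1, 0/1 + 1/5*1/5) = [0/1, 1/25)
  'e': [0/1 + 1/5*1/5, 0/1 + 1/5*3/5) = [1/25, 3/25)
  'd': [0/1 + 1/5*3/5, 0/1 + 1/5*4/5) = [3/25, 4/25) <- contains code 199/1250
  'b': [0/1 + 1/5*4/5, 0/1 + 1/5*1/1) = [4/25, 1/5)
  emit 'd', narrow to [3/25, 4/25)
Step 3: interval [3/25, 4/25), width = 4/25 - 3/25 = 1/25
  'f': [3/25 + 1/25*0/1, 3/25 + 1/25*1/5) = [3/25, 16/125)
  'e': [3/25 + 1/25*1/5, 3/25 + 1/25*3/5) = [16/125, 18/125)
  'd': [3/25 + 1/25*3/5, 3/25 + 1/25*4/5) = [18/125, 19/125)
  'b': [3/25 + 1/25*4/5, 3/25 + 1/25*1/1) = [19/125, 4/25) <- contains code 199/1250
  emit 'b', narrow to [19/125, 4/25)
Step 4: interval [19/125, 4/25), width = 4/25 - 19/125 = 1/125
  'f': [19/125 + 1/125*0/1, 19/125 + 1/125*1/5) = [19/125, 96/625)
  'e': [19/125 + 1/125*1/5, 19/125 + 1/125*3/5) = [96/625, 98/625)
  'd': [19/125 + 1/125*3/5, 19/125 + 1/125*4/5) = [98/625, 99/625)
  'b': [19/125 + 1/125*4/5, 19/125 + 1/125*1/1) = [99/625, 4/25) <- contains code 199/1250
  emit 'b', narrow to [99/625, 4/25)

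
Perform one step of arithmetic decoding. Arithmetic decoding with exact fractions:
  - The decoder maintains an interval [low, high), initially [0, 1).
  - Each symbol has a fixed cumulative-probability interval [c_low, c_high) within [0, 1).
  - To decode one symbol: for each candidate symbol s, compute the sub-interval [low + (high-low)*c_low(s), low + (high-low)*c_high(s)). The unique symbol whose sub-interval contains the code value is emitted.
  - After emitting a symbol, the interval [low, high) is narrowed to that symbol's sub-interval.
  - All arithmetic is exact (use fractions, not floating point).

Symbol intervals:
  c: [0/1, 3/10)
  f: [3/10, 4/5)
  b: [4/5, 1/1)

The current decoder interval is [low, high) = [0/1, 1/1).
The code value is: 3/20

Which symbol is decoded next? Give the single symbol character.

Answer: c

Derivation:
Interval width = high − low = 1/1 − 0/1 = 1/1
Scaled code = (code − low) / width = (3/20 − 0/1) / 1/1 = 3/20
  c: [0/1, 3/10) ← scaled code falls here ✓
  f: [3/10, 4/5) 
  b: [4/5, 1/1) 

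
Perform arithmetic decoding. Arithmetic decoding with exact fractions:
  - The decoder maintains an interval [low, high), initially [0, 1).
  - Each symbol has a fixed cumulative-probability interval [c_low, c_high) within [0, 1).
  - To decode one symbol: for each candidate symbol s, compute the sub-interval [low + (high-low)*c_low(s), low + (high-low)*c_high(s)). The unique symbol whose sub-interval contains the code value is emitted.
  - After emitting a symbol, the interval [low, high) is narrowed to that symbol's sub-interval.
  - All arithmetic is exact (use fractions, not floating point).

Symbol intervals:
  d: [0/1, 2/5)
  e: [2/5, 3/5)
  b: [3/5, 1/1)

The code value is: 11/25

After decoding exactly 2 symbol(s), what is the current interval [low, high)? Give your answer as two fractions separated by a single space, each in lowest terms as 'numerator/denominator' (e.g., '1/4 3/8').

Step 1: interval [0/1, 1/1), width = 1/1 - 0/1 = 1/1
  'd': [0/1 + 1/1*0/1, 0/1 + 1/1*2/5) = [0/1, 2/5)
  'e': [0/1 + 1/1*2/5, 0/1 + 1/1*3/5) = [2/5, 3/5) <- contains code 11/25
  'b': [0/1 + 1/1*3/5, 0/1 + 1/1*1/1) = [3/5, 1/1)
  emit 'e', narrow to [2/5, 3/5)
Step 2: interval [2/5, 3/5), width = 3/5 - 2/5 = 1/5
  'd': [2/5 + 1/5*0/1, 2/5 + 1/5*2/5) = [2/5, 12/25) <- contains code 11/25
  'e': [2/5 + 1/5*2/5, 2/5 + 1/5*3/5) = [12/25, 13/25)
  'b': [2/5 + 1/5*3/5, 2/5 + 1/5*1/1) = [13/25, 3/5)
  emit 'd', narrow to [2/5, 12/25)

Answer: 2/5 12/25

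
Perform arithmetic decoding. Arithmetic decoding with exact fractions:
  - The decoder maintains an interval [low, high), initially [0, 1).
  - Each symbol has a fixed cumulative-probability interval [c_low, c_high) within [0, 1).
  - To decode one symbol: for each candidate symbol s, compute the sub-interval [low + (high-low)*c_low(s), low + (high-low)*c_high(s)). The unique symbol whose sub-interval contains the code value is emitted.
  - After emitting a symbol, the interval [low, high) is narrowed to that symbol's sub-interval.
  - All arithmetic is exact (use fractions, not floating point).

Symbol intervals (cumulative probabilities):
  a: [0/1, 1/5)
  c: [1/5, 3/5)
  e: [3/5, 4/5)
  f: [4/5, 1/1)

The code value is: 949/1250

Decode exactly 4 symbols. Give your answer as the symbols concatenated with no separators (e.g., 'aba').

Answer: eeff

Derivation:
Step 1: interval [0/1, 1/1), width = 1/1 - 0/1 = 1/1
  'a': [0/1 + 1/1*0/1, 0/1 + 1/1*1/5) = [0/1, 1/5)
  'c': [0/1 + 1/1*1/5, 0/1 + 1/1*3/5) = [1/5, 3/5)
  'e': [0/1 + 1/1*3/5, 0/1 + 1/1*4/5) = [3/5, 4/5) <- contains code 949/1250
  'f': [0/1 + 1/1*4/5, 0/1 + 1/1*1/1) = [4/5, 1/1)
  emit 'e', narrow to [3/5, 4/5)
Step 2: interval [3/5, 4/5), width = 4/5 - 3/5 = 1/5
  'a': [3/5 + 1/5*0/1, 3/5 + 1/5*1/5) = [3/5, 16/25)
  'c': [3/5 + 1/5*1/5, 3/5 + 1/5*3/5) = [16/25, 18/25)
  'e': [3/5 + 1/5*3/5, 3/5 + 1/5*4/5) = [18/25, 19/25) <- contains code 949/1250
  'f': [3/5 + 1/5*4/5, 3/5 + 1/5*1/1) = [19/25, 4/5)
  emit 'e', narrow to [18/25, 19/25)
Step 3: interval [18/25, 19/25), width = 19/25 - 18/25 = 1/25
  'a': [18/25 + 1/25*0/1, 18/25 + 1/25*1/5) = [18/25, 91/125)
  'c': [18/25 + 1/25*1/5, 18/25 + 1/25*3/5) = [91/125, 93/125)
  'e': [18/25 + 1/25*3/5, 18/25 + 1/25*4/5) = [93/125, 94/125)
  'f': [18/25 + 1/25*4/5, 18/25 + 1/25*1/1) = [94/125, 19/25) <- contains code 949/1250
  emit 'f', narrow to [94/125, 19/25)
Step 4: interval [94/125, 19/25), width = 19/25 - 94/125 = 1/125
  'a': [94/125 + 1/125*0/1, 94/125 + 1/125*1/5) = [94/125, 471/625)
  'c': [94/125 + 1/125*1/5, 94/125 + 1/125*3/5) = [471/625, 473/625)
  'e': [94/125 + 1/125*3/5, 94/125 + 1/125*4/5) = [473/625, 474/625)
  'f': [94/125 + 1/125*4/5, 94/125 + 1/125*1/1) = [474/625, 19/25) <- contains code 949/1250
  emit 'f', narrow to [474/625, 19/25)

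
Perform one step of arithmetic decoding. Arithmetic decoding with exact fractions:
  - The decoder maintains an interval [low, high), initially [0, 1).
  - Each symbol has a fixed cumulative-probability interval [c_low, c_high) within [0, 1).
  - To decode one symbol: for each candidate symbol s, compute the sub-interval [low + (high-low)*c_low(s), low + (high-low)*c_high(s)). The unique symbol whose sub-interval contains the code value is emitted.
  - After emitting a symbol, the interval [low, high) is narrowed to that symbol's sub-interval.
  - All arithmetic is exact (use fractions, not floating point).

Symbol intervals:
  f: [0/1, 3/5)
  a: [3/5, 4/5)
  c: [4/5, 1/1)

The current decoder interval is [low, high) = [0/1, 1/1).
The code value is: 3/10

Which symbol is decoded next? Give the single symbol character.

Answer: f

Derivation:
Interval width = high − low = 1/1 − 0/1 = 1/1
Scaled code = (code − low) / width = (3/10 − 0/1) / 1/1 = 3/10
  f: [0/1, 3/5) ← scaled code falls here ✓
  a: [3/5, 4/5) 
  c: [4/5, 1/1) 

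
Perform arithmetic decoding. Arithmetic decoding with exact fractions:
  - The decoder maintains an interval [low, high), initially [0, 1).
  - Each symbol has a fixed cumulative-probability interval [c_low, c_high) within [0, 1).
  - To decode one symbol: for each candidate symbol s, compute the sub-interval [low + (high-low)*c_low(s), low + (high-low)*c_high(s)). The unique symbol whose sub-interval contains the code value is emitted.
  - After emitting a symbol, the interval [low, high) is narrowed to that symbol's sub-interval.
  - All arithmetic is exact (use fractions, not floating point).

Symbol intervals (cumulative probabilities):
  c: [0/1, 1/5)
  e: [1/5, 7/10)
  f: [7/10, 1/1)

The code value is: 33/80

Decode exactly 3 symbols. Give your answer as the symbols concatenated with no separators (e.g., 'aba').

Answer: eee

Derivation:
Step 1: interval [0/1, 1/1), width = 1/1 - 0/1 = 1/1
  'c': [0/1 + 1/1*0/1, 0/1 + 1/1*1/5) = [0/1, 1/5)
  'e': [0/1 + 1/1*1/5, 0/1 + 1/1*7/10) = [1/5, 7/10) <- contains code 33/80
  'f': [0/1 + 1/1*7/10, 0/1 + 1/1*1/1) = [7/10, 1/1)
  emit 'e', narrow to [1/5, 7/10)
Step 2: interval [1/5, 7/10), width = 7/10 - 1/5 = 1/2
  'c': [1/5 + 1/2*0/1, 1/5 + 1/2*1/5) = [1/5, 3/10)
  'e': [1/5 + 1/2*1/5, 1/5 + 1/2*7/10) = [3/10, 11/20) <- contains code 33/80
  'f': [1/5 + 1/2*7/10, 1/5 + 1/2*1/1) = [11/20, 7/10)
  emit 'e', narrow to [3/10, 11/20)
Step 3: interval [3/10, 11/20), width = 11/20 - 3/10 = 1/4
  'c': [3/10 + 1/4*0/1, 3/10 + 1/4*1/5) = [3/10, 7/20)
  'e': [3/10 + 1/4*1/5, 3/10 + 1/4*7/10) = [7/20, 19/40) <- contains code 33/80
  'f': [3/10 + 1/4*7/10, 3/10 + 1/4*1/1) = [19/40, 11/20)
  emit 'e', narrow to [7/20, 19/40)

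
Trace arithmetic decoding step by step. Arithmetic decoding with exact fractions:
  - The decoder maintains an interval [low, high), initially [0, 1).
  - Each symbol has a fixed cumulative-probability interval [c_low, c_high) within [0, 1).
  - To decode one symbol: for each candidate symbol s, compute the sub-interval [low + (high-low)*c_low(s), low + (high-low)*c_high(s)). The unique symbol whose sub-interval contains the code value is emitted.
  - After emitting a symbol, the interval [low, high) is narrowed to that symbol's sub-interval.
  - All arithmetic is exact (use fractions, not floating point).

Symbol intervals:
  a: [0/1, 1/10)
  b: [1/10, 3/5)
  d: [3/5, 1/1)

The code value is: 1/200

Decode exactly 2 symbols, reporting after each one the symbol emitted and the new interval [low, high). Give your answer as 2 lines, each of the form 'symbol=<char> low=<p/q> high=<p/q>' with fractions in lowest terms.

Answer: symbol=a low=0/1 high=1/10
symbol=a low=0/1 high=1/100

Derivation:
Step 1: interval [0/1, 1/1), width = 1/1 - 0/1 = 1/1
  'a': [0/1 + 1/1*0/1, 0/1 + 1/1*1/10) = [0/1, 1/10) <- contains code 1/200
  'b': [0/1 + 1/1*1/10, 0/1 + 1/1*3/5) = [1/10, 3/5)
  'd': [0/1 + 1/1*3/5, 0/1 + 1/1*1/1) = [3/5, 1/1)
  emit 'a', narrow to [0/1, 1/10)
Step 2: interval [0/1, 1/10), width = 1/10 - 0/1 = 1/10
  'a': [0/1 + 1/10*0/1, 0/1 + 1/10*1/10) = [0/1, 1/100) <- contains code 1/200
  'b': [0/1 + 1/10*1/10, 0/1 + 1/10*3/5) = [1/100, 3/50)
  'd': [0/1 + 1/10*3/5, 0/1 + 1/10*1/1) = [3/50, 1/10)
  emit 'a', narrow to [0/1, 1/100)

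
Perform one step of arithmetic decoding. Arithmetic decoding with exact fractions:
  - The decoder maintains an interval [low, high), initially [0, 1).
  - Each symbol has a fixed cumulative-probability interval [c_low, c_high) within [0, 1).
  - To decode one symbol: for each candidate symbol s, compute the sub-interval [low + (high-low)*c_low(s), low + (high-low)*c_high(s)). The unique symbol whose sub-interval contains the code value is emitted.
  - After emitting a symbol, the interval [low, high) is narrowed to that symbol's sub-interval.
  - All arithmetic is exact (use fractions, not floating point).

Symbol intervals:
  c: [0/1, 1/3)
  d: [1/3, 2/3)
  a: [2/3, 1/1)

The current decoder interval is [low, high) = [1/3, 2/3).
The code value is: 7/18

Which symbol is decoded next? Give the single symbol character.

Answer: c

Derivation:
Interval width = high − low = 2/3 − 1/3 = 1/3
Scaled code = (code − low) / width = (7/18 − 1/3) / 1/3 = 1/6
  c: [0/1, 1/3) ← scaled code falls here ✓
  d: [1/3, 2/3) 
  a: [2/3, 1/1) 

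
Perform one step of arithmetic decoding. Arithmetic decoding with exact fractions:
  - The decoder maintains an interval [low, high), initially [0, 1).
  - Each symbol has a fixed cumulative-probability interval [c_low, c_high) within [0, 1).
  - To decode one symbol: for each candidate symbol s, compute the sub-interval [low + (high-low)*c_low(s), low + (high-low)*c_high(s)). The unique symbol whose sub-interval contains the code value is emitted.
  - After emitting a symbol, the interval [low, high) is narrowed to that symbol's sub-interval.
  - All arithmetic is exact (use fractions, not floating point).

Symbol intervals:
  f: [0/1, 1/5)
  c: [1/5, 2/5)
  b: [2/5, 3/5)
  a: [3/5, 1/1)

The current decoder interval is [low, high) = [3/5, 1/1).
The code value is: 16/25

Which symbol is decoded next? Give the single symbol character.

Interval width = high − low = 1/1 − 3/5 = 2/5
Scaled code = (code − low) / width = (16/25 − 3/5) / 2/5 = 1/10
  f: [0/1, 1/5) ← scaled code falls here ✓
  c: [1/5, 2/5) 
  b: [2/5, 3/5) 
  a: [3/5, 1/1) 

Answer: f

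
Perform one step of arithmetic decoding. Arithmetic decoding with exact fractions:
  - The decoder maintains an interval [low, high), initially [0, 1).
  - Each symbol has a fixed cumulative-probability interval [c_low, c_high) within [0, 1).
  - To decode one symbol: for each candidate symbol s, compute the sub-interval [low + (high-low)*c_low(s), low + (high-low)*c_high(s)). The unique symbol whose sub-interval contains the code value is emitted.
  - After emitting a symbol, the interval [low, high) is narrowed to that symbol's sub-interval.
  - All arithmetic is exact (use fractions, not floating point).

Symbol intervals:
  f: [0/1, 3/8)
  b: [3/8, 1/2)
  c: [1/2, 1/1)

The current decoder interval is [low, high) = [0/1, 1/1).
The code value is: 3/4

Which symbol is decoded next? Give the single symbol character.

Answer: c

Derivation:
Interval width = high − low = 1/1 − 0/1 = 1/1
Scaled code = (code − low) / width = (3/4 − 0/1) / 1/1 = 3/4
  f: [0/1, 3/8) 
  b: [3/8, 1/2) 
  c: [1/2, 1/1) ← scaled code falls here ✓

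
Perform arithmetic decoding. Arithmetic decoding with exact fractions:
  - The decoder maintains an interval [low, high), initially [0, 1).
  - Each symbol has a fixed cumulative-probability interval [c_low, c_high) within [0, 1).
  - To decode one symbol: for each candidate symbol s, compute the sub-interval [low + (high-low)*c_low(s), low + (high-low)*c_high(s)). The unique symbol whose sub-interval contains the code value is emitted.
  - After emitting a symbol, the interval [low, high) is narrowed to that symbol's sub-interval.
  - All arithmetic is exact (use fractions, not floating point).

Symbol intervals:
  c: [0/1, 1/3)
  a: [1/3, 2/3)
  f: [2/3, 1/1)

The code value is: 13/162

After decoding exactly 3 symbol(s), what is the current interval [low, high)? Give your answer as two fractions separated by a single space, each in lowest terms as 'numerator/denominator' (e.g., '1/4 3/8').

Answer: 2/27 1/9

Derivation:
Step 1: interval [0/1, 1/1), width = 1/1 - 0/1 = 1/1
  'c': [0/1 + 1/1*0/1, 0/1 + 1/1*1/3) = [0/1, 1/3) <- contains code 13/162
  'a': [0/1 + 1/1*1/3, 0/1 + 1/1*2/3) = [1/3, 2/3)
  'f': [0/1 + 1/1*2/3, 0/1 + 1/1*1/1) = [2/3, 1/1)
  emit 'c', narrow to [0/1, 1/3)
Step 2: interval [0/1, 1/3), width = 1/3 - 0/1 = 1/3
  'c': [0/1 + 1/3*0/1, 0/1 + 1/3*1/3) = [0/1, 1/9) <- contains code 13/162
  'a': [0/1 + 1/3*1/3, 0/1 + 1/3*2/3) = [1/9, 2/9)
  'f': [0/1 + 1/3*2/3, 0/1 + 1/3*1/1) = [2/9, 1/3)
  emit 'c', narrow to [0/1, 1/9)
Step 3: interval [0/1, 1/9), width = 1/9 - 0/1 = 1/9
  'c': [0/1 + 1/9*0/1, 0/1 + 1/9*1/3) = [0/1, 1/27)
  'a': [0/1 + 1/9*1/3, 0/1 + 1/9*2/3) = [1/27, 2/27)
  'f': [0/1 + 1/9*2/3, 0/1 + 1/9*1/1) = [2/27, 1/9) <- contains code 13/162
  emit 'f', narrow to [2/27, 1/9)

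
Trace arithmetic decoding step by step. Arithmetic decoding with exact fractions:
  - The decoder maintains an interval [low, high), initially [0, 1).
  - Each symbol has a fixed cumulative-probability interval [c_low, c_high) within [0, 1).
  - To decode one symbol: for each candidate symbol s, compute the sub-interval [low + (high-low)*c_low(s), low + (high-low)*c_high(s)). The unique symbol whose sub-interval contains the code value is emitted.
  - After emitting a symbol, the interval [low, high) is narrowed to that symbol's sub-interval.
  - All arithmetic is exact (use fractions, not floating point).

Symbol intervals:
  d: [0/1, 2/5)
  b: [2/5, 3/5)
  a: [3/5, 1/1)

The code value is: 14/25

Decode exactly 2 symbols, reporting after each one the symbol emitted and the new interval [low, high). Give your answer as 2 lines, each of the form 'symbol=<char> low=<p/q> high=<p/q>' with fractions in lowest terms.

Step 1: interval [0/1, 1/1), width = 1/1 - 0/1 = 1/1
  'd': [0/1 + 1/1*0/1, 0/1 + 1/1*2/5) = [0/1, 2/5)
  'b': [0/1 + 1/1*2/5, 0/1 + 1/1*3/5) = [2/5, 3/5) <- contains code 14/25
  'a': [0/1 + 1/1*3/5, 0/1 + 1/1*1/1) = [3/5, 1/1)
  emit 'b', narrow to [2/5, 3/5)
Step 2: interval [2/5, 3/5), width = 3/5 - 2/5 = 1/5
  'd': [2/5 + 1/5*0/1, 2/5 + 1/5*2/5) = [2/5, 12/25)
  'b': [2/5 + 1/5*2/5, 2/5 + 1/5*3/5) = [12/25, 13/25)
  'a': [2/5 + 1/5*3/5, 2/5 + 1/5*1/1) = [13/25, 3/5) <- contains code 14/25
  emit 'a', narrow to [13/25, 3/5)

Answer: symbol=b low=2/5 high=3/5
symbol=a low=13/25 high=3/5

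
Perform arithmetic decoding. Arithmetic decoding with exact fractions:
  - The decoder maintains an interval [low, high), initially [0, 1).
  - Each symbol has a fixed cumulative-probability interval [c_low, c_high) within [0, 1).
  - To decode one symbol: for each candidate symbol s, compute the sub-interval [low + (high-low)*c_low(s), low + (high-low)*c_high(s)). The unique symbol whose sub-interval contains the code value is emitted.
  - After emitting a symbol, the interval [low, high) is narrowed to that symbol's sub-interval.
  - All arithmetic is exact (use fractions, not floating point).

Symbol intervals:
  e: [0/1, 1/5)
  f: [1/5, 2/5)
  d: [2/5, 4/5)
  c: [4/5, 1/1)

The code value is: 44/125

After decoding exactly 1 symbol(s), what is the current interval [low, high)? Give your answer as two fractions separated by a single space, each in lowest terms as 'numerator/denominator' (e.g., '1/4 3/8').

Step 1: interval [0/1, 1/1), width = 1/1 - 0/1 = 1/1
  'e': [0/1 + 1/1*0/1, 0/1 + 1/1*1/5) = [0/1, 1/5)
  'f': [0/1 + 1/1*1/5, 0/1 + 1/1*2/5) = [1/5, 2/5) <- contains code 44/125
  'd': [0/1 + 1/1*2/5, 0/1 + 1/1*4/5) = [2/5, 4/5)
  'c': [0/1 + 1/1*4/5, 0/1 + 1/1*1/1) = [4/5, 1/1)
  emit 'f', narrow to [1/5, 2/5)

Answer: 1/5 2/5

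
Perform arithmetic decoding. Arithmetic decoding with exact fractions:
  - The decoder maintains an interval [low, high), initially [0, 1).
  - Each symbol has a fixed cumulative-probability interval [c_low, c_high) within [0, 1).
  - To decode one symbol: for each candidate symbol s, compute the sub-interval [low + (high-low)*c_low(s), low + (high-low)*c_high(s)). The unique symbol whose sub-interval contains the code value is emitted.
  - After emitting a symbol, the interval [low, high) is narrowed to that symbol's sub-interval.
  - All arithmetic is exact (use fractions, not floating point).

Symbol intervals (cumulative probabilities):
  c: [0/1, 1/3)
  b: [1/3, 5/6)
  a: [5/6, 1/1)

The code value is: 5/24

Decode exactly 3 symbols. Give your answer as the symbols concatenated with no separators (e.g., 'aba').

Answer: cbb

Derivation:
Step 1: interval [0/1, 1/1), width = 1/1 - 0/1 = 1/1
  'c': [0/1 + 1/1*0/1, 0/1 + 1/1*1/3) = [0/1, 1/3) <- contains code 5/24
  'b': [0/1 + 1/1*1/3, 0/1 + 1/1*5/6) = [1/3, 5/6)
  'a': [0/1 + 1/1*5/6, 0/1 + 1/1*1/1) = [5/6, 1/1)
  emit 'c', narrow to [0/1, 1/3)
Step 2: interval [0/1, 1/3), width = 1/3 - 0/1 = 1/3
  'c': [0/1 + 1/3*0/1, 0/1 + 1/3*1/3) = [0/1, 1/9)
  'b': [0/1 + 1/3*1/3, 0/1 + 1/3*5/6) = [1/9, 5/18) <- contains code 5/24
  'a': [0/1 + 1/3*5/6, 0/1 + 1/3*1/1) = [5/18, 1/3)
  emit 'b', narrow to [1/9, 5/18)
Step 3: interval [1/9, 5/18), width = 5/18 - 1/9 = 1/6
  'c': [1/9 + 1/6*0/1, 1/9 + 1/6*1/3) = [1/9, 1/6)
  'b': [1/9 + 1/6*1/3, 1/9 + 1/6*5/6) = [1/6, 1/4) <- contains code 5/24
  'a': [1/9 + 1/6*5/6, 1/9 + 1/6*1/1) = [1/4, 5/18)
  emit 'b', narrow to [1/6, 1/4)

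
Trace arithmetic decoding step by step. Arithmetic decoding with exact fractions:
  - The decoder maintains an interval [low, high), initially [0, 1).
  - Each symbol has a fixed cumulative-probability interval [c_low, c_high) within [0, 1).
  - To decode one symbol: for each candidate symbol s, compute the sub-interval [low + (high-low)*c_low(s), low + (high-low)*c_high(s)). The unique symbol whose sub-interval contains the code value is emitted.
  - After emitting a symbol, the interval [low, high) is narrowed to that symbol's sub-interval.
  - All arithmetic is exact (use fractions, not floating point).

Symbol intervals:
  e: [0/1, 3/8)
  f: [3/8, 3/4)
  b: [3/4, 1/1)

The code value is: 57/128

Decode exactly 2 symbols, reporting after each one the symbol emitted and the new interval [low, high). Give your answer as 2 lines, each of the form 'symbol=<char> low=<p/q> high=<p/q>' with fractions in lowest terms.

Step 1: interval [0/1, 1/1), width = 1/1 - 0/1 = 1/1
  'e': [0/1 + 1/1*0/1, 0/1 + 1/1*3/8) = [0/1, 3/8)
  'f': [0/1 + 1/1*3/8, 0/1 + 1/1*3/4) = [3/8, 3/4) <- contains code 57/128
  'b': [0/1 + 1/1*3/4, 0/1 + 1/1*1/1) = [3/4, 1/1)
  emit 'f', narrow to [3/8, 3/4)
Step 2: interval [3/8, 3/4), width = 3/4 - 3/8 = 3/8
  'e': [3/8 + 3/8*0/1, 3/8 + 3/8*3/8) = [3/8, 33/64) <- contains code 57/128
  'f': [3/8 + 3/8*3/8, 3/8 + 3/8*3/4) = [33/64, 21/32)
  'b': [3/8 + 3/8*3/4, 3/8 + 3/8*1/1) = [21/32, 3/4)
  emit 'e', narrow to [3/8, 33/64)

Answer: symbol=f low=3/8 high=3/4
symbol=e low=3/8 high=33/64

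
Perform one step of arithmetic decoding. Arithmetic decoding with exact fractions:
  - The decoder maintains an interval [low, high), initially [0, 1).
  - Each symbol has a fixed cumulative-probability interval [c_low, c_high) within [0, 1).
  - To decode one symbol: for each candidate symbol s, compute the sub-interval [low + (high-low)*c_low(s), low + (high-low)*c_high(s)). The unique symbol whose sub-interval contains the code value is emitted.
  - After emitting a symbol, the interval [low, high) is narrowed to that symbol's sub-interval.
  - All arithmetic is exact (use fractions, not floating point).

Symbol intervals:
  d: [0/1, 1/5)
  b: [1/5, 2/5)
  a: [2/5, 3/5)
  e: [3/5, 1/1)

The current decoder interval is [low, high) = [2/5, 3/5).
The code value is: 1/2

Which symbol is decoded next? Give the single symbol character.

Interval width = high − low = 3/5 − 2/5 = 1/5
Scaled code = (code − low) / width = (1/2 − 2/5) / 1/5 = 1/2
  d: [0/1, 1/5) 
  b: [1/5, 2/5) 
  a: [2/5, 3/5) ← scaled code falls here ✓
  e: [3/5, 1/1) 

Answer: a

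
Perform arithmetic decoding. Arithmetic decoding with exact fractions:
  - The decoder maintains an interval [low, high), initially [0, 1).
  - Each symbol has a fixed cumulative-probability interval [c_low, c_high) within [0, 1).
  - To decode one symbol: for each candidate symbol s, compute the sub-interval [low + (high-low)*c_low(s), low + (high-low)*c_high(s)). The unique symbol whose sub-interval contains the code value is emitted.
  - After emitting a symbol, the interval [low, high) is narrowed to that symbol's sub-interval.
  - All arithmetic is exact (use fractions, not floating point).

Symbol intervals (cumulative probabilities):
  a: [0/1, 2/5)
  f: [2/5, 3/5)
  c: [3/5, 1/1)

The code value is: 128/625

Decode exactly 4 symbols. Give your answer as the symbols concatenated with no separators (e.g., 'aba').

Answer: affc

Derivation:
Step 1: interval [0/1, 1/1), width = 1/1 - 0/1 = 1/1
  'a': [0/1 + 1/1*0/1, 0/1 + 1/1*2/5) = [0/1, 2/5) <- contains code 128/625
  'f': [0/1 + 1/1*2/5, 0/1 + 1/1*3/5) = [2/5, 3/5)
  'c': [0/1 + 1/1*3/5, 0/1 + 1/1*1/1) = [3/5, 1/1)
  emit 'a', narrow to [0/1, 2/5)
Step 2: interval [0/1, 2/5), width = 2/5 - 0/1 = 2/5
  'a': [0/1 + 2/5*0/1, 0/1 + 2/5*2/5) = [0/1, 4/25)
  'f': [0/1 + 2/5*2/5, 0/1 + 2/5*3/5) = [4/25, 6/25) <- contains code 128/625
  'c': [0/1 + 2/5*3/5, 0/1 + 2/5*1/1) = [6/25, 2/5)
  emit 'f', narrow to [4/25, 6/25)
Step 3: interval [4/25, 6/25), width = 6/25 - 4/25 = 2/25
  'a': [4/25 + 2/25*0/1, 4/25 + 2/25*2/5) = [4/25, 24/125)
  'f': [4/25 + 2/25*2/5, 4/25 + 2/25*3/5) = [24/125, 26/125) <- contains code 128/625
  'c': [4/25 + 2/25*3/5, 4/25 + 2/25*1/1) = [26/125, 6/25)
  emit 'f', narrow to [24/125, 26/125)
Step 4: interval [24/125, 26/125), width = 26/125 - 24/125 = 2/125
  'a': [24/125 + 2/125*0/1, 24/125 + 2/125*2/5) = [24/125, 124/625)
  'f': [24/125 + 2/125*2/5, 24/125 + 2/125*3/5) = [124/625, 126/625)
  'c': [24/125 + 2/125*3/5, 24/125 + 2/125*1/1) = [126/625, 26/125) <- contains code 128/625
  emit 'c', narrow to [126/625, 26/125)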